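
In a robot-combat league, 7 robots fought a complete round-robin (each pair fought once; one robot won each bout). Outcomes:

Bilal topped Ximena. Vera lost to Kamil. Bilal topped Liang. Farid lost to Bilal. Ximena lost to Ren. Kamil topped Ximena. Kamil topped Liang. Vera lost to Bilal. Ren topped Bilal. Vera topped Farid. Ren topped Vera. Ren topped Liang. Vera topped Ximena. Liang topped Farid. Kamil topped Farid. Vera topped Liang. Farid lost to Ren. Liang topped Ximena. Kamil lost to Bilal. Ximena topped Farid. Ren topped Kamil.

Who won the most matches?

Win totals: Liang 2, Ximena 1, Farid 0, Vera 3, Bilal 5, Kamil 4, Ren 6.
Ren leads with 6 wins (next highest: 5).

Ren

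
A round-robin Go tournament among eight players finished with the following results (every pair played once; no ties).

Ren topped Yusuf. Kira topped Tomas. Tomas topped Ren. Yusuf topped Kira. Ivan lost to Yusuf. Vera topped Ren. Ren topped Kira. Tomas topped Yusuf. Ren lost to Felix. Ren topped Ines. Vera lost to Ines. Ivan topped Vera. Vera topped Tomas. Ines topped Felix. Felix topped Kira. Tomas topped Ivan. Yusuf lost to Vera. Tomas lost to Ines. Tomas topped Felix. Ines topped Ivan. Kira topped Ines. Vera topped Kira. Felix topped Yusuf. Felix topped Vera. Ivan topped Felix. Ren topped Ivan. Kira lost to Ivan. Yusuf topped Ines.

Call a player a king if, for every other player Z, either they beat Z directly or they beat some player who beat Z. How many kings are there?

Ren reaches everyone (king).
Kira reaches everyone (king).
Tomas reaches everyone (king).
Yusuf cannot reach Ren in two steps.
Ines reaches everyone (king).
Vera reaches everyone (king).
Ivan reaches everyone (king).
Felix reaches everyone (king).
Kings: Ren, Kira, Tomas, Ines, Vera, Ivan, Felix — 7.

7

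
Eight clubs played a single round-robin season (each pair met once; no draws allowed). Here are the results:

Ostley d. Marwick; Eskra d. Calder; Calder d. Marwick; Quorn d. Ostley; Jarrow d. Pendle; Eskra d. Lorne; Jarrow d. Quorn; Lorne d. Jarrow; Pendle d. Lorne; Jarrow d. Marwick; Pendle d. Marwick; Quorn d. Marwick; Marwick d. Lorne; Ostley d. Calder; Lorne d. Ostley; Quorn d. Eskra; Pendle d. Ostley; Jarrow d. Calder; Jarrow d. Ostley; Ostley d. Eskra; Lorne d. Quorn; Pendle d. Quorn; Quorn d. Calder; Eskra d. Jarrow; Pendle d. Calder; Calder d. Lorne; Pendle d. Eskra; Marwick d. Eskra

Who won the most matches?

Pendle

Win totals: Marwick 2, Quorn 4, Lorne 3, Jarrow 5, Ostley 3, Calder 2, Pendle 6, Eskra 3.
Pendle leads with 6 wins (next highest: 5).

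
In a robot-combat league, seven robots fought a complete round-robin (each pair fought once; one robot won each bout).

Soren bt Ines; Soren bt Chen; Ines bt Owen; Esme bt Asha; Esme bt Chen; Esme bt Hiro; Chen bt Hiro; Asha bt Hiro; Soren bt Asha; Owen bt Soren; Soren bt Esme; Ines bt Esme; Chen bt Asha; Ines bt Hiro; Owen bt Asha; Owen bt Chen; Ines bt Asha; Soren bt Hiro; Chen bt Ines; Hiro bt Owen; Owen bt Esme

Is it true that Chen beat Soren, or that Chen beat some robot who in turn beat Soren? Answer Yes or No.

No

Chen did not beat Soren directly.
Chen beat Ines, Asha, Hiro, but each of them lost to Soren. No two-step path.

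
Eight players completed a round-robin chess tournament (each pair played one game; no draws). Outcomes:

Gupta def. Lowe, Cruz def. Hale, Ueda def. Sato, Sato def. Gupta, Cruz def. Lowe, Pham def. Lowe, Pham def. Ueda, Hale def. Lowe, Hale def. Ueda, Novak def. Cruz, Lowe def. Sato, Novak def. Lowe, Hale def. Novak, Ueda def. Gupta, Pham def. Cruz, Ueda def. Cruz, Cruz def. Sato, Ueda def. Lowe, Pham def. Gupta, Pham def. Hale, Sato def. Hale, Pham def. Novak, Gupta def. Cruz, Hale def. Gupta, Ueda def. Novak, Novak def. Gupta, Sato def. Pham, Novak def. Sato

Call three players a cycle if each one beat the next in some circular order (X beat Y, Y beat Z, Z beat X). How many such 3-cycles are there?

12

Win totals: Sato 3, Lowe 1, Gupta 2, Pham 6, Ueda 5, Hale 4, Cruz 3, Novak 4.
A player with w wins dominates both others in C(w,2) triples; summing gives 3 + 0 + 1 + 15 + 10 + 6 + 3 + 6 = 44 transitive triples.
Total triples C(8,3) = 56, so cyclic triples = 56 − 44 = 12.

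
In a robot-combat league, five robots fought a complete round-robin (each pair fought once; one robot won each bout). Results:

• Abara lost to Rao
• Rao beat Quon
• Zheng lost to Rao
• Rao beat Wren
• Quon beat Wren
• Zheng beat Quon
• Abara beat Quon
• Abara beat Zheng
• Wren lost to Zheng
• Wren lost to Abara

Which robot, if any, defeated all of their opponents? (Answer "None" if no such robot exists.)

Rao

Rao has 4 wins out of 4 opponents — a perfect record.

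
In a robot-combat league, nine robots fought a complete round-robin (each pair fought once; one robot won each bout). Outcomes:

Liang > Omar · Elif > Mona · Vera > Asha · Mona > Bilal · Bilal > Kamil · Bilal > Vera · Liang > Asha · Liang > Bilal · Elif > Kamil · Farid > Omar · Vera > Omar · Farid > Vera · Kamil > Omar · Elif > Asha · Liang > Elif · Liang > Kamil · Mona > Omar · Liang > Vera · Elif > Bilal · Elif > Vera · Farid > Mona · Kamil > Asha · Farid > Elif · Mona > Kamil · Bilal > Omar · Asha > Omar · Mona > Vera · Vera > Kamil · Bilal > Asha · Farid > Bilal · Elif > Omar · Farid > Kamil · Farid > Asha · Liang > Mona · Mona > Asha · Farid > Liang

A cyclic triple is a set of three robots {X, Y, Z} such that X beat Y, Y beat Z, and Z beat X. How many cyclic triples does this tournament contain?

0

Win totals: Asha 1, Farid 8, Bilal 4, Omar 0, Elif 6, Kamil 2, Vera 3, Liang 7, Mona 5.
A robot with w wins dominates both others in C(w,2) triples; summing gives 0 + 28 + 6 + 0 + 15 + 1 + 3 + 21 + 10 = 84 transitive triples.
Total triples C(9,3) = 84, so cyclic triples = 84 − 84 = 0.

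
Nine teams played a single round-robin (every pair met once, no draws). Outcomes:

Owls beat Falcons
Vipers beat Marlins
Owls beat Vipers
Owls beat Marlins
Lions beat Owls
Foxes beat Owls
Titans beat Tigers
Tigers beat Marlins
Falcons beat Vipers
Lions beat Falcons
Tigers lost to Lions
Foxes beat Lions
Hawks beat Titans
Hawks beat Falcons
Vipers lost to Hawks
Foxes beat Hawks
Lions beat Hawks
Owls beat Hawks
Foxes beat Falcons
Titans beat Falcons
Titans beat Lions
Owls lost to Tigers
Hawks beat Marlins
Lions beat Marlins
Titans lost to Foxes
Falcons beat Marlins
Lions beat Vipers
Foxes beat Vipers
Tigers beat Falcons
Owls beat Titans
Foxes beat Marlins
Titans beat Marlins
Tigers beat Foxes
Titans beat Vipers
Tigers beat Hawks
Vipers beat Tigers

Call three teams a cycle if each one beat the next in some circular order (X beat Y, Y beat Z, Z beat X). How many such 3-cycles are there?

Win totals: Lions 6, Falcons 2, Foxes 7, Owls 5, Titans 5, Vipers 2, Hawks 4, Tigers 5, Marlins 0.
A team with w wins dominates both others in C(w,2) triples; summing gives 15 + 1 + 21 + 10 + 10 + 1 + 6 + 10 + 0 = 74 transitive triples.
Total triples C(9,3) = 84, so cyclic triples = 84 − 74 = 10.

10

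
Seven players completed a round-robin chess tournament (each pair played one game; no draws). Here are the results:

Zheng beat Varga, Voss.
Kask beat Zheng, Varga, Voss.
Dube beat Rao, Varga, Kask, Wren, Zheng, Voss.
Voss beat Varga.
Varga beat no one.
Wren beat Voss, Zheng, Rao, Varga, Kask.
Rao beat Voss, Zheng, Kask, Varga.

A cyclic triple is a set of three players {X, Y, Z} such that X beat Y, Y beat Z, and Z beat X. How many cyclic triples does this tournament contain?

0

Win totals: Zheng 2, Wren 5, Voss 1, Varga 0, Dube 6, Rao 4, Kask 3.
A player with w wins dominates both others in C(w,2) triples; summing gives 1 + 10 + 0 + 0 + 15 + 6 + 3 = 35 transitive triples.
Total triples C(7,3) = 35, so cyclic triples = 35 − 35 = 0.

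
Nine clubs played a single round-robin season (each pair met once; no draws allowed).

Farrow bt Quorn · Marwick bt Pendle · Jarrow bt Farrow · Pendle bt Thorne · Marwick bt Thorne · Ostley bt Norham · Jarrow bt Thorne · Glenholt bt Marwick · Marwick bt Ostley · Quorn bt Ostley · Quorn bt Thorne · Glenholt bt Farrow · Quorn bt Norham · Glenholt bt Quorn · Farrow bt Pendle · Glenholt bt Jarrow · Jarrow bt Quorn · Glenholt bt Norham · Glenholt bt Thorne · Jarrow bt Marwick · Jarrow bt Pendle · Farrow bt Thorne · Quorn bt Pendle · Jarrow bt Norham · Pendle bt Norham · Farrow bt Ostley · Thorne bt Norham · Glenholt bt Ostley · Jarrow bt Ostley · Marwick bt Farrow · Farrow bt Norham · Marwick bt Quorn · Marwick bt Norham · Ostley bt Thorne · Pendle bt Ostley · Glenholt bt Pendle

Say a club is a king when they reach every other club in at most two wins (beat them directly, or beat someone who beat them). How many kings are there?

Marwick cannot reach Jarrow, Glenholt in two steps.
Jarrow cannot reach Glenholt in two steps.
Pendle cannot reach Marwick, Jarrow, Glenholt, Farrow, Quorn in two steps.
Glenholt reaches everyone (king).
Farrow cannot reach Marwick, Jarrow, Glenholt in two steps.
Norham cannot reach Marwick, Jarrow, Pendle, Glenholt, Farrow, Thorne, Quorn, Ostley in two steps.
Thorne cannot reach Marwick, Jarrow, Pendle, Glenholt, Farrow, Quorn, Ostley in two steps.
Quorn cannot reach Marwick, Jarrow, Glenholt, Farrow in two steps.
Ostley cannot reach Marwick, Jarrow, Pendle, Glenholt, Farrow, Quorn in two steps.
Kings: Glenholt — 1.

1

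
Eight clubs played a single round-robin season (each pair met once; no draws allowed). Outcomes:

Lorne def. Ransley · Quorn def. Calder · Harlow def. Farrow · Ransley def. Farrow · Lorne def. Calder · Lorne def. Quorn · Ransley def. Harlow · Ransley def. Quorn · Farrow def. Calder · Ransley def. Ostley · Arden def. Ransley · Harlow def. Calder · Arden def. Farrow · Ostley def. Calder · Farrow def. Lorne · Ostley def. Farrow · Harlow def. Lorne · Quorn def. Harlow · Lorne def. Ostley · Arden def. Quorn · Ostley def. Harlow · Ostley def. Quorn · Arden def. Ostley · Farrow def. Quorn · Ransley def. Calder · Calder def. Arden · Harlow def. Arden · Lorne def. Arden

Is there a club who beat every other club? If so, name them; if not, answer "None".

Highest win total is Ransley with 5 (out of 7 possible).
Ransley lost to Lorne, Arden, so no club went undefeated.

None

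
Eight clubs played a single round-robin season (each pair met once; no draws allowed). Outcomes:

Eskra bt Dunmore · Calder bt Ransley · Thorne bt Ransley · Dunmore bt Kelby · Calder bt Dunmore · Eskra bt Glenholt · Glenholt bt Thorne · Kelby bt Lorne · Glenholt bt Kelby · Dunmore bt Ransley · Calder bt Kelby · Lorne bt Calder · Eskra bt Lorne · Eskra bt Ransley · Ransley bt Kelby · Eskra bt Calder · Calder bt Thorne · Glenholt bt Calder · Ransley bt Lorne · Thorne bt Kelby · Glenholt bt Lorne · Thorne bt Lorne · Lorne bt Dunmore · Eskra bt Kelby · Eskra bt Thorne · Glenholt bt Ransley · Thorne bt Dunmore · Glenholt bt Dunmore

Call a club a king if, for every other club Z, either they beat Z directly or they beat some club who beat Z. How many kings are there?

1

Dunmore cannot reach Glenholt, Thorne, Calder, Eskra in two steps.
Ransley cannot reach Glenholt, Thorne, Eskra in two steps.
Lorne cannot reach Glenholt, Eskra in two steps.
Glenholt cannot reach Eskra in two steps.
Thorne cannot reach Glenholt, Eskra in two steps.
Kelby cannot reach Ransley, Glenholt, Thorne, Eskra in two steps.
Calder cannot reach Glenholt, Eskra in two steps.
Eskra reaches everyone (king).
Kings: Eskra — 1.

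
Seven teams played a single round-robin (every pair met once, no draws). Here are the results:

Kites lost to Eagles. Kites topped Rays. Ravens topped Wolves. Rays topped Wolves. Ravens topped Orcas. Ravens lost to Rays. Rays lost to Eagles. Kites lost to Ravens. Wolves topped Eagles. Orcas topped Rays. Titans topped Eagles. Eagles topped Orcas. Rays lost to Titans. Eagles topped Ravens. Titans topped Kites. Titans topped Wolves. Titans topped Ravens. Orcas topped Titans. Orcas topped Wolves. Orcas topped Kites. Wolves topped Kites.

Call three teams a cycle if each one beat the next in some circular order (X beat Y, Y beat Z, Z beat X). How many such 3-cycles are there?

8

Win totals: Kites 1, Orcas 4, Ravens 3, Eagles 4, Titans 5, Rays 2, Wolves 2.
A team with w wins dominates both others in C(w,2) triples; summing gives 0 + 6 + 3 + 6 + 10 + 1 + 1 = 27 transitive triples.
Total triples C(7,3) = 35, so cyclic triples = 35 − 27 = 8.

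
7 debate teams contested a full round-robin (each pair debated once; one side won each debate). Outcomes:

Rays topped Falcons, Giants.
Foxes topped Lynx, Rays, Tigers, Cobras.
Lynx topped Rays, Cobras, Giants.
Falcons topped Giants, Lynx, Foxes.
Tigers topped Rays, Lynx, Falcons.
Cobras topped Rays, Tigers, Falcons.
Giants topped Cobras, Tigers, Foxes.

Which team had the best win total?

Win totals: Rays 2, Falcons 3, Foxes 4, Tigers 3, Giants 3, Lynx 3, Cobras 3.
Foxes leads with 4 wins (next highest: 3).

Foxes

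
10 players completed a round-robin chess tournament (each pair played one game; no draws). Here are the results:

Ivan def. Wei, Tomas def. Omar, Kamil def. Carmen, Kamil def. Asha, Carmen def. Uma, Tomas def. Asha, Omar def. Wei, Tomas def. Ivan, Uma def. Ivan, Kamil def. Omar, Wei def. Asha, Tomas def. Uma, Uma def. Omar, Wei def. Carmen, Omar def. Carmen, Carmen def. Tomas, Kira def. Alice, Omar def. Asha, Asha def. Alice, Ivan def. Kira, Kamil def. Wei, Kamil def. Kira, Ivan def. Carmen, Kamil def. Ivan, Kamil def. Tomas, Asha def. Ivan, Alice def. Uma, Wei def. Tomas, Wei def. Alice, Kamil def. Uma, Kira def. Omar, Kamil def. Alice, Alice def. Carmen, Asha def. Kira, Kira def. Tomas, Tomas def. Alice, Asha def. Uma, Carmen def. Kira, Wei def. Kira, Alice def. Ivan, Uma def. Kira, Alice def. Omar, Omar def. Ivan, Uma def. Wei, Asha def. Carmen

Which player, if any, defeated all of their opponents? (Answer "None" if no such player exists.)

Kamil

Kamil has 9 wins out of 9 opponents — a perfect record.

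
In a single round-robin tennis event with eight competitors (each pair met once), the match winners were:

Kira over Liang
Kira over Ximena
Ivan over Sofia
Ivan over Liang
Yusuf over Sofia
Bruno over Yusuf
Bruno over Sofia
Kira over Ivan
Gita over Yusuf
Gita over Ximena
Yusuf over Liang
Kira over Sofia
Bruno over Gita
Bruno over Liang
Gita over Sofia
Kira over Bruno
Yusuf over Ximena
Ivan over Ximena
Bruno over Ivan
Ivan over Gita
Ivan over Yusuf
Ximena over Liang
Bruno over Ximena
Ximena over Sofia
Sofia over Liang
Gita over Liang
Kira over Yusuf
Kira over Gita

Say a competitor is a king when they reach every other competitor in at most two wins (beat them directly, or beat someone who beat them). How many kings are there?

1

Ximena cannot reach Kira, Gita, Yusuf, Bruno, Ivan in two steps.
Kira reaches everyone (king).
Liang cannot reach Ximena, Kira, Gita, Yusuf, Sofia, Bruno, Ivan in two steps.
Gita cannot reach Kira, Bruno, Ivan in two steps.
Yusuf cannot reach Kira, Gita, Bruno, Ivan in two steps.
Sofia cannot reach Ximena, Kira, Gita, Yusuf, Bruno, Ivan in two steps.
Bruno cannot reach Kira in two steps.
Ivan cannot reach Kira, Bruno in two steps.
Kings: Kira — 1.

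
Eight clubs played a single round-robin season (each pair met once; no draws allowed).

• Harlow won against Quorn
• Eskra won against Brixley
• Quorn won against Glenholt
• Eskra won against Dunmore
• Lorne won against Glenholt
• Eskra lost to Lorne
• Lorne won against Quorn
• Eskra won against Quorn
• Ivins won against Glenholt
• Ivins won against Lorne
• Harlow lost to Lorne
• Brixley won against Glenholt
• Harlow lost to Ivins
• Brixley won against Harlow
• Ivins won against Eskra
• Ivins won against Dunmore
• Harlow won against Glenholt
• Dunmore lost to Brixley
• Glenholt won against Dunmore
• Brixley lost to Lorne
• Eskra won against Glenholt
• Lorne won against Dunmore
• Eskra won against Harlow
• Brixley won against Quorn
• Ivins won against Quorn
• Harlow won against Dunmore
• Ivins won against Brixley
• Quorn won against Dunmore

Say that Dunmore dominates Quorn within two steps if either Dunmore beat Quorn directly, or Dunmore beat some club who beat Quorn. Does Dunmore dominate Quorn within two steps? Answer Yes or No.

Dunmore did not beat Quorn directly.
Dunmore beat no one, so there is no intermediate club.

No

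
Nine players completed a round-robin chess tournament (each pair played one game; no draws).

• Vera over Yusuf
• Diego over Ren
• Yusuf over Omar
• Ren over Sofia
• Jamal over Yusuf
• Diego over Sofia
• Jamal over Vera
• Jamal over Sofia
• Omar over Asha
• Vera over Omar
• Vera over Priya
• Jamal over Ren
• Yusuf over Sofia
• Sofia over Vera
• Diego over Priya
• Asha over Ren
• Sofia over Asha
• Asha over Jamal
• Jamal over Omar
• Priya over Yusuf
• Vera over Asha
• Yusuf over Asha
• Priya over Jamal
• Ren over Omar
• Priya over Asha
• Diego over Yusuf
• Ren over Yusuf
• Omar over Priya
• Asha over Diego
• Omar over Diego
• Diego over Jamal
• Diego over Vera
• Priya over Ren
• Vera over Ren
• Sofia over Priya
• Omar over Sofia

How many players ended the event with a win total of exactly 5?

2

Win totals: Ren 3, Vera 5, Priya 4, Yusuf 3, Asha 3, Omar 4, Jamal 5, Sofia 3, Diego 6.
Exactly 5: Vera, Jamal — 2 players.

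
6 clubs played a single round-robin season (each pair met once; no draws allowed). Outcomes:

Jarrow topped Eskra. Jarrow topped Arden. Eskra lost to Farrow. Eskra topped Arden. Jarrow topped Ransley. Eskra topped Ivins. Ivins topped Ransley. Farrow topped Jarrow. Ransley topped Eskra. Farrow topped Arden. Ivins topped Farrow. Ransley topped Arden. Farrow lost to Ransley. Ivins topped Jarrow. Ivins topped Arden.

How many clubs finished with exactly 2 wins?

1

Win totals: Jarrow 3, Arden 0, Eskra 2, Ivins 4, Ransley 3, Farrow 3.
Exactly 2: Eskra — 1 club.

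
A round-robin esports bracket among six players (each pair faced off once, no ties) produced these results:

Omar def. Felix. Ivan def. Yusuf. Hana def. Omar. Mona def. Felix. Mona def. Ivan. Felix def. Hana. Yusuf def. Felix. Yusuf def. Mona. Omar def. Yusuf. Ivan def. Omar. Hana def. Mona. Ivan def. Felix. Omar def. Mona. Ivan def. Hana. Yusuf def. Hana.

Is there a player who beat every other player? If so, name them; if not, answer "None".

Highest win total is Ivan with 4 (out of 5 possible).
Ivan lost to Mona, so no player went undefeated.

None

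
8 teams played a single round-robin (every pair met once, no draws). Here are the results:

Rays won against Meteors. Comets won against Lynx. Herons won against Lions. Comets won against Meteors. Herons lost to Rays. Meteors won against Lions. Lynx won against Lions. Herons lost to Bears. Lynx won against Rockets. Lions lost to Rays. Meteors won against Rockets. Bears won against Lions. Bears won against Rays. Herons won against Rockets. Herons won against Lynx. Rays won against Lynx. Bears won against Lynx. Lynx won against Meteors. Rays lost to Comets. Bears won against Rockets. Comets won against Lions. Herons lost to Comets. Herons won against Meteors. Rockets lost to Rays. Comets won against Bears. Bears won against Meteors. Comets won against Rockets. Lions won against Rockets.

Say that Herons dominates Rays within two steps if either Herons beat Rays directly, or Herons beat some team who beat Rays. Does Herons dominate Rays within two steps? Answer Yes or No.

Herons did not beat Rays directly.
Herons beat Lions, Meteors, Rockets, Lynx, but each of them lost to Rays. No two-step path.

No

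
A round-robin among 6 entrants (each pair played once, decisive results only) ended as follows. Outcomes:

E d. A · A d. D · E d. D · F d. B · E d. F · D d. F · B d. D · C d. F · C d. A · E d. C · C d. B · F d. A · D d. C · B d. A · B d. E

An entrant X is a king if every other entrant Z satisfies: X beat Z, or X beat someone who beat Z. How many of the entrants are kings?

3

A cannot reach B, E in two steps.
B reaches everyone (king).
C reaches everyone (king).
D cannot reach E in two steps.
E reaches everyone (king).
F cannot reach C in two steps.
Kings: B, C, E — 3.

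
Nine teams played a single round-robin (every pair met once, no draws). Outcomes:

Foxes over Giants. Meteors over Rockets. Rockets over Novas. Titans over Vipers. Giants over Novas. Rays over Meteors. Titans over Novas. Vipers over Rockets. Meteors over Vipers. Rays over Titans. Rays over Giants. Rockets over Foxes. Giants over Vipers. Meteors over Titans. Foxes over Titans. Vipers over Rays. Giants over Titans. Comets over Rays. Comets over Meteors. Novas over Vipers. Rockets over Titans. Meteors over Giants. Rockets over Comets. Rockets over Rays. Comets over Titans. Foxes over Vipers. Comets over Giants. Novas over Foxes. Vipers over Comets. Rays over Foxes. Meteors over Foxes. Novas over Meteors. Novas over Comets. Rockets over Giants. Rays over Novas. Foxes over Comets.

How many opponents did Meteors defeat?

Meteors' results: beat Rockets, Vipers, Foxes, Titans, Giants; lost to Comets, Novas, Rays.
That is 5 wins.

5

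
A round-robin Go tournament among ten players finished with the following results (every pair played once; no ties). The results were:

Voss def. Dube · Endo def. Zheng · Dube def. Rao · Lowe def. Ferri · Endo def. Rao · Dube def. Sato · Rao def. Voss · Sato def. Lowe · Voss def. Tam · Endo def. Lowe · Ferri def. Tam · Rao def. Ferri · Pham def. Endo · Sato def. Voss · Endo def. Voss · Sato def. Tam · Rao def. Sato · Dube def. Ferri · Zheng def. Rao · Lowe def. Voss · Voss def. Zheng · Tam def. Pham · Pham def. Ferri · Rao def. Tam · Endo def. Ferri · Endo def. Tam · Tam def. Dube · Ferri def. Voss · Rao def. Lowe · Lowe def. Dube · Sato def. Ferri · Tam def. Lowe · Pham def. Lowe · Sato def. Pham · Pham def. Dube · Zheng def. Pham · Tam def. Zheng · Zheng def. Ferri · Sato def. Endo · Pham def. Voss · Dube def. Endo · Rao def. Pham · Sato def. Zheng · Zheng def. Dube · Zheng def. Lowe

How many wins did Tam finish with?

4

Tam's results: beat Pham, Lowe, Zheng, Dube; lost to Rao, Endo, Ferri, Voss, Sato.
That is 4 wins.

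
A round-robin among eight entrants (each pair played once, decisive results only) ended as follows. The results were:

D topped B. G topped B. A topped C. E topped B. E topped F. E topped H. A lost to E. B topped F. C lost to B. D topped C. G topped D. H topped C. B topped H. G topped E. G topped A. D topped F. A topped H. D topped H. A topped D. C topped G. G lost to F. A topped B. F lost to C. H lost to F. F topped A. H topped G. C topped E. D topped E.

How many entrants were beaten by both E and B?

2

E beat: A, B, F, H.
B beat: C, F, H.
Both beat: F, H — 2.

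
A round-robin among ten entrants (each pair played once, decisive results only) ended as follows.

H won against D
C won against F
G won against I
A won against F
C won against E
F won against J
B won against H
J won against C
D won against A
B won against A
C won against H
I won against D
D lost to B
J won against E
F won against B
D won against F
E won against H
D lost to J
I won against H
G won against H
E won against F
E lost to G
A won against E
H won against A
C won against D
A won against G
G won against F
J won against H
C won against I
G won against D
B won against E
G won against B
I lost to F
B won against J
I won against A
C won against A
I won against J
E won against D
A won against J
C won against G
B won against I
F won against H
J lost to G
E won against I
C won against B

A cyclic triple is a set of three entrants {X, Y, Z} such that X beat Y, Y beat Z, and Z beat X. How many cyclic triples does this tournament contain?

Win totals: A 4, B 6, C 8, D 2, E 4, F 4, G 7, H 2, I 4, J 4.
An entrant with w wins dominates both others in C(w,2) triples; summing gives 6 + 15 + 28 + 1 + 6 + 6 + 21 + 1 + 6 + 6 = 96 transitive triples.
Total triples C(10,3) = 120, so cyclic triples = 120 − 96 = 24.

24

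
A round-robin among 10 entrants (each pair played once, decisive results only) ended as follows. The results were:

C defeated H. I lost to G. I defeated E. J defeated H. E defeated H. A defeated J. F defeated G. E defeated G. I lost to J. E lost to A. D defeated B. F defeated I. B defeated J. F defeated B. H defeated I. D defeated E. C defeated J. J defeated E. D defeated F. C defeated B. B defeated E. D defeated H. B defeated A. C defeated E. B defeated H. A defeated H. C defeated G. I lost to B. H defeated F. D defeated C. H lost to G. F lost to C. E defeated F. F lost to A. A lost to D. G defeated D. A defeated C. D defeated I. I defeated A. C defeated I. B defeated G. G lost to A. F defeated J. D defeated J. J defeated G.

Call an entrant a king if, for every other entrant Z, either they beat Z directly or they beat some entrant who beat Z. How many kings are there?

5

A reaches everyone (king).
B reaches everyone (king).
C reaches everyone (king).
D reaches everyone (king).
E cannot reach A, C in two steps.
F cannot reach C in two steps.
G reaches everyone (king).
H cannot reach C, D in two steps.
I cannot reach B, D in two steps.
J cannot reach B, C in two steps.
Kings: A, B, C, D, G — 5.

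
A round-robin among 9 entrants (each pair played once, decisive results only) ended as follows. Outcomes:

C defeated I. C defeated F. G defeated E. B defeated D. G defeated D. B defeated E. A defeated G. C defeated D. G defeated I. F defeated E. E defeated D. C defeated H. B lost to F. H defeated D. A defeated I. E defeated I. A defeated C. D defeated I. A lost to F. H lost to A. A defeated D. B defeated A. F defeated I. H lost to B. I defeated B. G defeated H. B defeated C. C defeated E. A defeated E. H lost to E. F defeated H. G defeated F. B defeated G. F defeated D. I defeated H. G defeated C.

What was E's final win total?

3

E's results: beat D, H, I; lost to A, B, C, F, G.
That is 3 wins.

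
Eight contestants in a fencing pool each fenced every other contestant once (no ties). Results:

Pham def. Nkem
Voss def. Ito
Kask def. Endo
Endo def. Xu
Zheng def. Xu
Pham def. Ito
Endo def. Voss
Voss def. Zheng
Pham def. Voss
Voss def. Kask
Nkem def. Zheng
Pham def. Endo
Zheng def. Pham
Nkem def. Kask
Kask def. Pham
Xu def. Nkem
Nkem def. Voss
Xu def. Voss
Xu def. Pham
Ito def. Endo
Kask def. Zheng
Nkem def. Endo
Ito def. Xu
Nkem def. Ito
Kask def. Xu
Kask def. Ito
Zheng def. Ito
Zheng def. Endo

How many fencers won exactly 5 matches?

2

Win totals: Xu 3, Nkem 5, Endo 2, Kask 5, Pham 4, Ito 2, Voss 3, Zheng 4.
Exactly 5: Nkem, Kask — 2 fencers.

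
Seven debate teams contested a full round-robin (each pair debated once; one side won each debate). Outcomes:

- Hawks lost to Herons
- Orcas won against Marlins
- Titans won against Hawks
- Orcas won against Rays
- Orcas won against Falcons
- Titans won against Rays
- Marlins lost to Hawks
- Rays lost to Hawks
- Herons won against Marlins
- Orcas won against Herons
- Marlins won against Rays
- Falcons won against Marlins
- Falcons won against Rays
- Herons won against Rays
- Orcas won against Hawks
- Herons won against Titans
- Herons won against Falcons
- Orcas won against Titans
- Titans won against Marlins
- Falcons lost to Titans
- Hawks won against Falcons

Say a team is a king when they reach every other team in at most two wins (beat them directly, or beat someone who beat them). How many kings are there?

1

Orcas reaches everyone (king).
Hawks cannot reach Orcas, Titans, Herons in two steps.
Falcons cannot reach Orcas, Hawks, Titans, Herons in two steps.
Titans cannot reach Orcas, Herons in two steps.
Marlins cannot reach Orcas, Hawks, Falcons, Titans, Herons in two steps.
Rays cannot reach Orcas, Hawks, Falcons, Titans, Marlins, Herons in two steps.
Herons cannot reach Orcas in two steps.
Kings: Orcas — 1.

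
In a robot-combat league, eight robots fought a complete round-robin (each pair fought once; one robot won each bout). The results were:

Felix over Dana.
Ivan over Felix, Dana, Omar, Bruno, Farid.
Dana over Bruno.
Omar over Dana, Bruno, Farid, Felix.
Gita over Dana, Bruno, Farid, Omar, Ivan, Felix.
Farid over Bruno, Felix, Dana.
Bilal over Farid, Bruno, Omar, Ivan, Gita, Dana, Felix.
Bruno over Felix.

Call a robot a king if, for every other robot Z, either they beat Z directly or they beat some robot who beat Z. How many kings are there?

1

Omar cannot reach Gita, Bilal, Ivan in two steps.
Gita cannot reach Bilal in two steps.
Felix cannot reach Omar, Gita, Bilal, Farid, Ivan in two steps.
Bilal reaches everyone (king).
Farid cannot reach Omar, Gita, Bilal, Ivan in two steps.
Dana cannot reach Omar, Gita, Bilal, Farid, Ivan in two steps.
Bruno cannot reach Omar, Gita, Bilal, Farid, Ivan in two steps.
Ivan cannot reach Gita, Bilal in two steps.
Kings: Bilal — 1.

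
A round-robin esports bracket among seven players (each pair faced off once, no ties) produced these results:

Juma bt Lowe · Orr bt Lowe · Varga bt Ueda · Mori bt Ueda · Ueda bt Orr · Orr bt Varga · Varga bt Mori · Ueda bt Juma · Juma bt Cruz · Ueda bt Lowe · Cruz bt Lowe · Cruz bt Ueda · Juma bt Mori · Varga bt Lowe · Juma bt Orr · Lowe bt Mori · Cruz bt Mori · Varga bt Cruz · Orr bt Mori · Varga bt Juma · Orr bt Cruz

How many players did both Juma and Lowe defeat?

Juma beat: Orr, Mori, Lowe, Cruz.
Lowe beat: Mori.
Both beat: Mori — 1.

1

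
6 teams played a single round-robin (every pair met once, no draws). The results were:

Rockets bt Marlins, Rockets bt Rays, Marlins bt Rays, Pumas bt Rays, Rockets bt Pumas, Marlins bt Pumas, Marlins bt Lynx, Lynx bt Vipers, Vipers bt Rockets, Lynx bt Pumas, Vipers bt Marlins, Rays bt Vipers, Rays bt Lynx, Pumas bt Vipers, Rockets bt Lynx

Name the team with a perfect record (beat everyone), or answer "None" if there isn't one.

None

Highest win total is Rockets with 4 (out of 5 possible).
Rockets lost to Vipers, so no team went undefeated.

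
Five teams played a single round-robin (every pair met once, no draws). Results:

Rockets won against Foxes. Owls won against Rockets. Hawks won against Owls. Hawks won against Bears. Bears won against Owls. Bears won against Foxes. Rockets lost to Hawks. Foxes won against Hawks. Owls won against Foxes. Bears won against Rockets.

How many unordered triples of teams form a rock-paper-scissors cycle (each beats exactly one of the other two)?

Win totals: Hawks 3, Rockets 1, Bears 3, Owls 2, Foxes 1.
A team with w wins dominates both others in C(w,2) triples; summing gives 3 + 0 + 3 + 1 + 0 = 7 transitive triples.
Total triples C(5,3) = 10, so cyclic triples = 10 − 7 = 3.

3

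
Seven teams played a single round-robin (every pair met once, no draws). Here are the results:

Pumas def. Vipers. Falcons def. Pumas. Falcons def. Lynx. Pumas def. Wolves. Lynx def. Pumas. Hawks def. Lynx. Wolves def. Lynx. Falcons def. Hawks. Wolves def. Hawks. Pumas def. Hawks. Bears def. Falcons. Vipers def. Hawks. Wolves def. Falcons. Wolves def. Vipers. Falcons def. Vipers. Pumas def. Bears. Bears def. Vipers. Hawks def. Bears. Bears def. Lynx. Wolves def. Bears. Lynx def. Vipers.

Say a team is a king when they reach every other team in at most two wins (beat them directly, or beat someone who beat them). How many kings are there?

3

Wolves reaches everyone (king).
Lynx cannot reach Falcons in two steps.
Bears cannot reach Wolves in two steps.
Pumas reaches everyone (king).
Falcons reaches everyone (king).
Hawks cannot reach Wolves in two steps.
Vipers cannot reach Wolves, Pumas, Falcons in two steps.
Kings: Wolves, Pumas, Falcons — 3.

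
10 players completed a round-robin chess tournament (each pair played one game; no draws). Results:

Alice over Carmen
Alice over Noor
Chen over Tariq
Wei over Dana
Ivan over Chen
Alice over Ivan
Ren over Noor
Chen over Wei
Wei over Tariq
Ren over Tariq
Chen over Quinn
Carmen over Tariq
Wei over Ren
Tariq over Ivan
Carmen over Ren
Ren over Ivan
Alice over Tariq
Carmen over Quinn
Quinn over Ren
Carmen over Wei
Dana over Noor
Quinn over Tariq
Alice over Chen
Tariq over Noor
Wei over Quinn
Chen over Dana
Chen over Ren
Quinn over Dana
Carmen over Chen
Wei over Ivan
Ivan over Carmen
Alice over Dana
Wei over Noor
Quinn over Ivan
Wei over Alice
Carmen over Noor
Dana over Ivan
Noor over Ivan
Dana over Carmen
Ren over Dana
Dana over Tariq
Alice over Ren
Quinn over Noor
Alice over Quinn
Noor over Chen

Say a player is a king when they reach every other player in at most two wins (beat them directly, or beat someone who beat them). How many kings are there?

Ren cannot reach Quinn, Alice, Wei in two steps.
Dana cannot reach Alice in two steps.
Chen reaches everyone (king).
Quinn cannot reach Alice, Wei in two steps.
Ivan cannot reach Alice in two steps.
Tariq cannot reach Ren, Dana, Quinn, Alice, Wei in two steps.
Alice reaches everyone (king).
Noor cannot reach Alice in two steps.
Wei reaches everyone (king).
Carmen reaches everyone (king).
Kings: Chen, Alice, Wei, Carmen — 4.

4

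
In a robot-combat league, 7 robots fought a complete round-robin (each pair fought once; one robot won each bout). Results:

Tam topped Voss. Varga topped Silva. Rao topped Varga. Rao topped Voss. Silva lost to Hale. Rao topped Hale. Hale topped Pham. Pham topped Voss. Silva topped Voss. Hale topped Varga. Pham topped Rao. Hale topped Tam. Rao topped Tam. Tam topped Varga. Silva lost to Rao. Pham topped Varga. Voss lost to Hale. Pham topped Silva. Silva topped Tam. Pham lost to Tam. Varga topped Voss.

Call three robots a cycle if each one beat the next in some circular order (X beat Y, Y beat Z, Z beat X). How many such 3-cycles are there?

4

Win totals: Hale 5, Silva 2, Rao 5, Pham 4, Tam 3, Varga 2, Voss 0.
A robot with w wins dominates both others in C(w,2) triples; summing gives 10 + 1 + 10 + 6 + 3 + 1 + 0 = 31 transitive triples.
Total triples C(7,3) = 35, so cyclic triples = 35 − 31 = 4.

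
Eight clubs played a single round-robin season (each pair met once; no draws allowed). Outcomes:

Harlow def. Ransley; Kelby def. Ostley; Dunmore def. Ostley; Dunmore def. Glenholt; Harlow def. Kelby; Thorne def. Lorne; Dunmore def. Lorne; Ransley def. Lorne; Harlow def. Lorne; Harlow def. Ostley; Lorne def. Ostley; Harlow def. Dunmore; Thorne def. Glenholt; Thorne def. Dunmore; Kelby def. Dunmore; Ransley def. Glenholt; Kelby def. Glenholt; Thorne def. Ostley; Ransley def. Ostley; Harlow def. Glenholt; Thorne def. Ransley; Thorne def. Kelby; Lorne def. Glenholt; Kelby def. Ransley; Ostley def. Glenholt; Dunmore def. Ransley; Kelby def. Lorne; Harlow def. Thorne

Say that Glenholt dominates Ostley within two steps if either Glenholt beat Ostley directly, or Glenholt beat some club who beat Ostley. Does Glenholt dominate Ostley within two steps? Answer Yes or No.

Glenholt did not beat Ostley directly.
Glenholt beat no one, so there is no intermediate club.

No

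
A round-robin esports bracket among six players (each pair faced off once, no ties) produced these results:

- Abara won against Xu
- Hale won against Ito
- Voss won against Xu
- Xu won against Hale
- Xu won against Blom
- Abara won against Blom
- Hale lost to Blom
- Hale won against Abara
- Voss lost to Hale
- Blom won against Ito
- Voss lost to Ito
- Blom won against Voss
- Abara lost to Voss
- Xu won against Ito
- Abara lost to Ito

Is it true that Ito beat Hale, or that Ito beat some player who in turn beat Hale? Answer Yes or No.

Ito did not beat Hale directly.
Ito beat Voss, Abara, but each of them lost to Hale. No two-step path.

No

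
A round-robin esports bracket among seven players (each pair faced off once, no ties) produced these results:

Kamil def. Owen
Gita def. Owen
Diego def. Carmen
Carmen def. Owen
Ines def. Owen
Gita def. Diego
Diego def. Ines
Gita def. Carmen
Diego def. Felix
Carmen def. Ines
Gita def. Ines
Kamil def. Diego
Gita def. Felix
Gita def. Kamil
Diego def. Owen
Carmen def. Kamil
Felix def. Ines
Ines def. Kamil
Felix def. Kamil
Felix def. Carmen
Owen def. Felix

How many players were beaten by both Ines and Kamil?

Ines beat: Kamil, Owen.
Kamil beat: Diego, Owen.
Both beat: Owen — 1.

1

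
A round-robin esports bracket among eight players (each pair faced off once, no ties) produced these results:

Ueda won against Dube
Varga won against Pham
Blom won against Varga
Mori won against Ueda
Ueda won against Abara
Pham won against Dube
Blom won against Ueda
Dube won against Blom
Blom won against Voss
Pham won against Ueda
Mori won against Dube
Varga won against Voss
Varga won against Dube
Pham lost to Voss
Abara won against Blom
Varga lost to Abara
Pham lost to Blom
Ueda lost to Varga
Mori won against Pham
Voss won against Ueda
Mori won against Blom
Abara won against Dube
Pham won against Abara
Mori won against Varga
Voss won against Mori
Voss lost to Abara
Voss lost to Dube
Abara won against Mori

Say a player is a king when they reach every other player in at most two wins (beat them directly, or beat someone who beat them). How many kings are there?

6

Ueda cannot reach Pham in two steps.
Dube cannot reach Abara in two steps.
Blom reaches everyone (king).
Voss reaches everyone (king).
Mori reaches everyone (king).
Varga reaches everyone (king).
Abara reaches everyone (king).
Pham reaches everyone (king).
Kings: Blom, Voss, Mori, Varga, Abara, Pham — 6.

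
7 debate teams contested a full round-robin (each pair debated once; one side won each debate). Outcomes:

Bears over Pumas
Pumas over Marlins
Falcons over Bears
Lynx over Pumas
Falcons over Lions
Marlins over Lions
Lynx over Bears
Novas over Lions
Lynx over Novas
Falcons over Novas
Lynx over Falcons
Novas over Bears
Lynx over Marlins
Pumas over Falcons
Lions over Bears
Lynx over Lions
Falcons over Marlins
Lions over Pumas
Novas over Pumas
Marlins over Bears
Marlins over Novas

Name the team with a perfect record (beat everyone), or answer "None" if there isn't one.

Lynx has 6 wins out of 6 opponents — a perfect record.

Lynx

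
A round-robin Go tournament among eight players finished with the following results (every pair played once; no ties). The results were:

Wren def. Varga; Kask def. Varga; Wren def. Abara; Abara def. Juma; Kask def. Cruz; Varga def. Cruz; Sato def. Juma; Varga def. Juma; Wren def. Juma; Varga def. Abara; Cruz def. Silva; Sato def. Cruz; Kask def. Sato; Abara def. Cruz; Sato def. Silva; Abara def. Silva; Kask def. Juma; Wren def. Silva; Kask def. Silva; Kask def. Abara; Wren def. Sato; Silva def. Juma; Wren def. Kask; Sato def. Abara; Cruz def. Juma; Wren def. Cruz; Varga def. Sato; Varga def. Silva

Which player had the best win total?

Win totals: Sato 4, Cruz 2, Wren 7, Kask 6, Silva 1, Juma 0, Abara 3, Varga 5.
Wren leads with 7 wins (next highest: 6).

Wren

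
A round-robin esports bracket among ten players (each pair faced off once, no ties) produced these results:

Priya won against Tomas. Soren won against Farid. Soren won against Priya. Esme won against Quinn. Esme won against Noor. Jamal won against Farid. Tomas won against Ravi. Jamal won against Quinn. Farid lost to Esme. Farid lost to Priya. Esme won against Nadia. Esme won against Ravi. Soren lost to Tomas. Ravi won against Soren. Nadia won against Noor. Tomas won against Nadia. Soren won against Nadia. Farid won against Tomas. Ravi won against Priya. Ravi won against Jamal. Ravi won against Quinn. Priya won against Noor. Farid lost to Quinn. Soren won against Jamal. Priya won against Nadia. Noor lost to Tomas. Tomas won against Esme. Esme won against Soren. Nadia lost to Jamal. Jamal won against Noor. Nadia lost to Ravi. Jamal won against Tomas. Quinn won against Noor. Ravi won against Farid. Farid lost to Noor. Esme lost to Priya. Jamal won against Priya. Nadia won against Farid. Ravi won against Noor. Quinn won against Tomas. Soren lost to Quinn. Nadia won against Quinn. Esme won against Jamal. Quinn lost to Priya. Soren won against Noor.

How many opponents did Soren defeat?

Soren's results: beat Noor, Priya, Farid, Jamal, Nadia; lost to Esme, Quinn, Tomas, Ravi.
That is 5 wins.

5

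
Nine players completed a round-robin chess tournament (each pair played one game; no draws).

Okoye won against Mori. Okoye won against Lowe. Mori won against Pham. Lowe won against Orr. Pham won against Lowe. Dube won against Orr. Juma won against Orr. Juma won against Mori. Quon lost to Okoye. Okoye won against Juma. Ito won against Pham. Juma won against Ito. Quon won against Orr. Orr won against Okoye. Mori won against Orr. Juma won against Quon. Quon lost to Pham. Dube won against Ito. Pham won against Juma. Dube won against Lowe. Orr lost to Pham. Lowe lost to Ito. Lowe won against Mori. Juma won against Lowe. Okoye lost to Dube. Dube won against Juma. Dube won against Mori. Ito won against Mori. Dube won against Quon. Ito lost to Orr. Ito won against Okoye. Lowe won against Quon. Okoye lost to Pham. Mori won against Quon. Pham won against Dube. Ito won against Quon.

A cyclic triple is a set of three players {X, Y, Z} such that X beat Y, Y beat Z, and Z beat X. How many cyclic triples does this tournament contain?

15

Win totals: Mori 3, Quon 1, Juma 5, Orr 2, Dube 7, Pham 6, Lowe 3, Ito 5, Okoye 4.
A player with w wins dominates both others in C(w,2) triples; summing gives 3 + 0 + 10 + 1 + 21 + 15 + 3 + 10 + 6 = 69 transitive triples.
Total triples C(9,3) = 84, so cyclic triples = 84 − 69 = 15.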